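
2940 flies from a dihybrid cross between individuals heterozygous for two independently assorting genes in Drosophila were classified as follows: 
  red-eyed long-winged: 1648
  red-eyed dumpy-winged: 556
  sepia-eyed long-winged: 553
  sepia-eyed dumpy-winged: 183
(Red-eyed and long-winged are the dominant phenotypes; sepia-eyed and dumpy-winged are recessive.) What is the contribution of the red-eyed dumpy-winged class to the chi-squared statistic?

A dihybrid F₂ with independent assortment and complete dominance at both loci gives a 9:3:3:1 phenotypic ratio.
The 9:3:3:1 ratio has 16 parts, so with N = 2940 the expected counts are:
  red-eyed long-winged: 2940 × 9/16 = 1653.75
  red-eyed dumpy-winged: 2940 × 3/16 = 551.25
  sepia-eyed long-winged: 2940 × 3/16 = 551.25
  sepia-eyed dumpy-winged: 2940 × 1/16 = 183.75
Contribution of red-eyed dumpy-winged: (556 − 551.25)² / 551.25 = 0.0409

0.041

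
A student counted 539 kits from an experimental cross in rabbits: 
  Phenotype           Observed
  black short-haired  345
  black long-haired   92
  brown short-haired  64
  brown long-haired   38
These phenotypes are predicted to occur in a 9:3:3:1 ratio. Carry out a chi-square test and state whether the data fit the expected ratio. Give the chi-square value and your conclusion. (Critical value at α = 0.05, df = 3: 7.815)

Total ratio parts = 16. Expected numbers out of 539:
  black short-haired: 539 × 9/16 = 303.1875
  black long-haired: 539 × 3/16 = 101.0625
  brown short-haired: 539 × 3/16 = 101.0625
  brown long-haired: 539 × 1/16 = 33.6875
χ² = Σ (O − E)² / E
  black short-haired: (345 − 303.1875)² / 303.1875 = 5.7663
  black long-haired: (92 − 101.0625)² / 101.0625 = 0.8127
  brown short-haired: (64 − 101.0625)² / 101.0625 = 13.5919
  brown long-haired: (38 − 33.6875)² / 33.6875 = 0.5521
χ² = 5.7663 + 0.8127 + 13.5919 + 0.5521 = 20.723
Degrees of freedom = 4 − 1 = 3; critical value at α = 0.05 is 7.815.
Since 20.723 > 7.815, we reject the null hypothesis — the data do not fit the 9:3:3:1 ratio.

20.723; not consistent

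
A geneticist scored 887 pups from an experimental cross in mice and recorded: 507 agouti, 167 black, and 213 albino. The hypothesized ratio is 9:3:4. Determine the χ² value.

0.478

The 9:3:4 ratio has 16 parts, so with N = 887 the expected counts are:
  agouti: 887 × 9/16 = 498.9375
  black: 887 × 3/16 = 166.3125
  albino: 887 × 4/16 = 221.75
χ² = Σ (O − E)² / E
  agouti: (507 − 498.9375)² / 498.9375 = 0.1303
  black: (167 − 166.3125)² / 166.3125 = 0.0028
  albino: (213 − 221.75)² / 221.75 = 0.3453
χ² = 0.1303 + 0.0028 + 0.3453 = 0.4784 ≈ 0.478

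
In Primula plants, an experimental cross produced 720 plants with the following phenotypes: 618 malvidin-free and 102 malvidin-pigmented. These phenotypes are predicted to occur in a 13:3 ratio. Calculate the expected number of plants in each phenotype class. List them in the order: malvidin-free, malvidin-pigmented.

585, 135

Expected counts for N = 720 under a 13:3 ratio (total parts = 16):
  malvidin-free: 720 × 13/16 = 585
  malvidin-pigmented: 720 × 3/16 = 135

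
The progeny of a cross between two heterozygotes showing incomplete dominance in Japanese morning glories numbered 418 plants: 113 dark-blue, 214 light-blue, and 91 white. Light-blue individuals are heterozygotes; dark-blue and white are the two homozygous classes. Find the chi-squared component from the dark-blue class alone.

0.691

With incomplete dominance, a heterozygote × heterozygote cross gives a 1:2:1 phenotypic ratio.
Under the 1:2:1 hypothesis (Σ ratio = 4, N = 418):
  dark-blue: 418 × 1/4 = 104.5
  light-blue: 418 × 2/4 = 209
  white: 418 × 1/4 = 104.5
Contribution of dark-blue: (113 − 104.5)² / 104.5 = 0.6914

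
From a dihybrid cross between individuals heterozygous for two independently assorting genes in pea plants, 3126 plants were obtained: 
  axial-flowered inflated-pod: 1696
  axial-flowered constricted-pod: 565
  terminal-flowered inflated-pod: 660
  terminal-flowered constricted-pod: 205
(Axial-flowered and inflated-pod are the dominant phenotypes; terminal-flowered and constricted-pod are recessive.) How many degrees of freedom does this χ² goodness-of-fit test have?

3

A dihybrid F₂ with independent assortment and complete dominance at both loci gives a 9:3:3:1 phenotypic ratio.
A goodness-of-fit test with 4 phenotype classes has df = 4 − 1 = 3.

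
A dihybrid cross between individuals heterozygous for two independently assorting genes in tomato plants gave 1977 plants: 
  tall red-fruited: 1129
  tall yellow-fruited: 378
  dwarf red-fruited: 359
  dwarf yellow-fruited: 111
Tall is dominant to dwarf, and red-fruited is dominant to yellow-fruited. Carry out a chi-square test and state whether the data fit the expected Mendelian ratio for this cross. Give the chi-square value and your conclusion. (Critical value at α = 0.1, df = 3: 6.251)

2.048; consistent

A dihybrid F₂ with independent assortment and complete dominance at both loci gives a 9:3:3:1 phenotypic ratio.
Total ratio parts = 16. Expected numbers out of 1977:
  tall red-fruited: 1977 × 9/16 = 1112.0625
  tall yellow-fruited: 1977 × 3/16 = 370.6875
  dwarf red-fruited: 1977 × 3/16 = 370.6875
  dwarf yellow-fruited: 1977 × 1/16 = 123.5625
χ² = Σ (O − E)² / E
  tall red-fruited: (1129 − 1112.0625)² / 1112.0625 = 0.2580
  tall yellow-fruited: (378 − 370.6875)² / 370.6875 = 0.1443
  dwarf red-fruited: (359 − 370.6875)² / 370.6875 = 0.3685
  dwarf yellow-fruited: (111 − 123.5625)² / 123.5625 = 1.2772
χ² = 0.2580 + 0.1443 + 0.3685 + 1.2772 = 2.048
Degrees of freedom = 4 − 1 = 3; critical value at α = 0.1 is 6.251.
Since 2.048 < 6.251, we fail to reject the null hypothesis — the data are consistent with the 9:3:3:1 ratio.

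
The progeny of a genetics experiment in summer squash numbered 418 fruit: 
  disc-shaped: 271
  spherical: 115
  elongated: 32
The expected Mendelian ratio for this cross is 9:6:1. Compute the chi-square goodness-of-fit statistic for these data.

Total ratio parts = 16. Expected numbers out of 418:
  disc-shaped: 418 × 9/16 = 235.125
  spherical: 418 × 6/16 = 156.75
  elongated: 418 × 1/16 = 26.125
χ² = Σ (O − E)² / E
  disc-shaped: (271 − 235.125)² / 235.125 = 5.4738
  spherical: (115 − 156.75)² / 156.75 = 11.1200
  elongated: (32 − 26.125)² / 26.125 = 1.3212
χ² = 5.4738 + 11.1200 + 1.3212 = 17.915

17.915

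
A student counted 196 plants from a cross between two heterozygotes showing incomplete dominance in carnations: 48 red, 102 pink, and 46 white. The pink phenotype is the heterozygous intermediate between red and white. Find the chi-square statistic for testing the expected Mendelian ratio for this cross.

0.367

With incomplete dominance, a heterozygote × heterozygote cross gives a 1:2:1 phenotypic ratio.
The 1:2:1 ratio has 4 parts, so with N = 196 the expected counts are:
  red: 196 × 1/4 = 49
  pink: 196 × 2/4 = 98
  white: 196 × 1/4 = 49
χ² = Σ (O − E)² / E
  red: (48 − 49)² / 49 = 0.0204
  pink: (102 − 98)² / 98 = 0.1633
  white: (46 − 49)² / 49 = 0.1837
χ² = 0.0204 + 0.1633 + 0.1837 = 0.3674 ≈ 0.367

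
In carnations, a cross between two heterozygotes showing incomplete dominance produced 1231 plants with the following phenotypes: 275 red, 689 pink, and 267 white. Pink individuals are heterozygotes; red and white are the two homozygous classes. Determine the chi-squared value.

17.658

With incomplete dominance, a heterozygote × heterozygote cross gives a 1:2:1 phenotypic ratio.
The 1:2:1 ratio has 4 parts, so with N = 1231 the expected counts are:
  red: 1231 × 1/4 = 307.75
  pink: 1231 × 2/4 = 615.5
  white: 1231 × 1/4 = 307.75
χ² = Σ (O − E)² / E
  red: (275 − 307.75)² / 307.75 = 3.4852
  pink: (689 − 615.5)² / 615.5 = 8.7770
  white: (267 − 307.75)² / 307.75 = 5.3958
χ² = 3.4852 + 8.7770 + 5.3958 = 17.658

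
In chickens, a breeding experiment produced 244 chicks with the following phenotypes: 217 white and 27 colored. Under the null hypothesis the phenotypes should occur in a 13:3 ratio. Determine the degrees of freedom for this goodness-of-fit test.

1

A goodness-of-fit test with 2 phenotype classes has df = 2 − 1 = 1.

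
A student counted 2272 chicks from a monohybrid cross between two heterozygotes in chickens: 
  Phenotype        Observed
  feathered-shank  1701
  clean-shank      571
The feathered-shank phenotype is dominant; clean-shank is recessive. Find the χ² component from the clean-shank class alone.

For a monohybrid cross between heterozygotes with complete dominance, the expected phenotypic ratio is 3:1.
Under the 3:1 hypothesis (Σ ratio = 4, N = 2272):
  feathered-shank: 2272 × 3/4 = 1704
  clean-shank: 2272 × 1/4 = 568
Contribution of clean-shank: (571 − 568)² / 568 = 0.0158

0.016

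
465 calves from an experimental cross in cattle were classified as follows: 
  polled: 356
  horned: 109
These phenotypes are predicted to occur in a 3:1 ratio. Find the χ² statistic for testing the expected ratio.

0.603

Total ratio parts = 4. Expected numbers out of 465:
  polled: 465 × 3/4 = 348.75
  horned: 465 × 1/4 = 116.25
χ² = Σ (O − E)² / E
  polled: (356 − 348.75)² / 348.75 = 0.1507
  horned: (109 − 116.25)² / 116.25 = 0.4522
χ² = 0.1507 + 0.4522 = 0.6029 ≈ 0.603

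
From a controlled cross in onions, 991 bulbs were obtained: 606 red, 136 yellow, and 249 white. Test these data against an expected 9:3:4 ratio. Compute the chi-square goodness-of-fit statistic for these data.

Expected counts for N = 991 under a 9:3:4 ratio (total parts = 16):
  red: 991 × 9/16 = 557.4375
  yellow: 991 × 3/16 = 185.8125
  white: 991 × 4/16 = 247.75
χ² = Σ (O − E)² / E
  red: (606 − 557.4375)² / 557.4375 = 4.2306
  yellow: (136 − 185.8125)² / 185.8125 = 13.3537
  white: (249 − 247.75)² / 247.75 = 0.0063
χ² = 4.2306 + 13.3537 + 0.0063 = 17.5906 ≈ 17.591

17.591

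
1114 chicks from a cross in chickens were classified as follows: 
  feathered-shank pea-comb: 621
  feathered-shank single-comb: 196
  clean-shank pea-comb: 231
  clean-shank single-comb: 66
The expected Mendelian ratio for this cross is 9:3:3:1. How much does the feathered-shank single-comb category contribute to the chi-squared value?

0.794

Under the 9:3:3:1 hypothesis (Σ ratio = 16, N = 1114):
  feathered-shank pea-comb: 1114 × 9/16 = 626.625
  feathered-shank single-comb: 1114 × 3/16 = 208.875
  clean-shank pea-comb: 1114 × 3/16 = 208.875
  clean-shank single-comb: 1114 × 1/16 = 69.625
Contribution of feathered-shank single-comb: (196 − 208.875)² / 208.875 = 0.7936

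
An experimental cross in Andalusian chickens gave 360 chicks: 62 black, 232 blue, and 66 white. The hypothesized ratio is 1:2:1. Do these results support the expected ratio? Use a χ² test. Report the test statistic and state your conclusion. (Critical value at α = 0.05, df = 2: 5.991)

30.133; not consistent

Expected counts for N = 360 under a 1:2:1 ratio (total parts = 4):
  black: 360 × 1/4 = 90
  blue: 360 × 2/4 = 180
  white: 360 × 1/4 = 90
χ² = Σ (O − E)² / E
  black: (62 − 90)² / 90 = 8.7111
  blue: (232 − 180)² / 180 = 15.0222
  white: (66 − 90)² / 90 = 6.4000
χ² = 8.7111 + 15.0222 + 6.4000 = 30.1333 ≈ 30.133
Degrees of freedom = 3 − 1 = 2; critical value at α = 0.05 is 5.991.
Since 30.133 > 5.991, we reject the null hypothesis — the data do not fit the 1:2:1 ratio.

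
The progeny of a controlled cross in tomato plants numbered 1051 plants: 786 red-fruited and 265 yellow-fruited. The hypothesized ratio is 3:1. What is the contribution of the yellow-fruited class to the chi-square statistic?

0.019

Under the 3:1 hypothesis (Σ ratio = 4, N = 1051):
  red-fruited: 1051 × 3/4 = 788.25
  yellow-fruited: 1051 × 1/4 = 262.75
Contribution of yellow-fruited: (265 − 262.75)² / 262.75 = 0.0193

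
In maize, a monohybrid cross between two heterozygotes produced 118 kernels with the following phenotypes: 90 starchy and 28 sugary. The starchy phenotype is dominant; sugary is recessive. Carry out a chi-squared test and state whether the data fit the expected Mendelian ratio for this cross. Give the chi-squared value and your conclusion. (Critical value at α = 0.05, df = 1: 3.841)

For a monohybrid cross between heterozygotes with complete dominance, the expected phenotypic ratio is 3:1.
Expected counts for N = 118 under a 3:1 ratio (total parts = 4):
  starchy: 118 × 3/4 = 88.5
  sugary: 118 × 1/4 = 29.5
χ² = Σ (O − E)² / E
  starchy: (90 − 88.5)² / 88.5 = 0.0254
  sugary: (28 − 29.5)² / 29.5 = 0.0763
χ² = 0.0254 + 0.0763 = 0.1017 ≈ 0.102
Degrees of freedom = 2 − 1 = 1; critical value at α = 0.05 is 3.841.
Since 0.102 < 3.841, we fail to reject the null hypothesis — the data are consistent with the 3:1 ratio.

0.102; consistent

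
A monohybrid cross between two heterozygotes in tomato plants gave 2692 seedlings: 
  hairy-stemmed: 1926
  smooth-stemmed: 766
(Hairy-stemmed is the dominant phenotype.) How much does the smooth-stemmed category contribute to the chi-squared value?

12.851

For a monohybrid cross between heterozygotes with complete dominance, the expected phenotypic ratio is 3:1.
Under the 3:1 hypothesis (Σ ratio = 4, N = 2692):
  hairy-stemmed: 2692 × 3/4 = 2019
  smooth-stemmed: 2692 × 1/4 = 673
Contribution of smooth-stemmed: (766 − 673)² / 673 = 12.8514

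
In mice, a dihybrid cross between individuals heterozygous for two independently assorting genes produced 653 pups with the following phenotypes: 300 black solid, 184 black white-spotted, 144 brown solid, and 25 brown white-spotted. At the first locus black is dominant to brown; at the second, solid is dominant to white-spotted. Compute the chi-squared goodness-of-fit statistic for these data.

A dihybrid F₂ with independent assortment and complete dominance at both loci gives a 9:3:3:1 phenotypic ratio.
Total ratio parts = 16. Expected numbers out of 653:
  black solid: 653 × 9/16 = 367.3125
  black white-spotted: 653 × 3/16 = 122.4375
  brown solid: 653 × 3/16 = 122.4375
  brown white-spotted: 653 × 1/16 = 40.8125
χ² = Σ (O − E)² / E
  black solid: (300 − 367.3125)² / 367.3125 = 12.3355
  black white-spotted: (184 − 122.4375)² / 122.4375 = 30.9541
  brown solid: (144 − 122.4375)² / 122.4375 = 3.7974
  brown white-spotted: (25 − 40.8125)² / 40.8125 = 6.1264
χ² = 12.3355 + 30.9541 + 3.7974 + 6.1264 = 53.2134 ≈ 53.213

53.213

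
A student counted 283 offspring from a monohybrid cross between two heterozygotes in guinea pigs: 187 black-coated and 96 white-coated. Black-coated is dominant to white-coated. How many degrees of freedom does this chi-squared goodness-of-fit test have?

For a monohybrid cross between heterozygotes with complete dominance, the expected phenotypic ratio is 3:1.
A goodness-of-fit test with 2 phenotype classes has df = 2 − 1 = 1.

1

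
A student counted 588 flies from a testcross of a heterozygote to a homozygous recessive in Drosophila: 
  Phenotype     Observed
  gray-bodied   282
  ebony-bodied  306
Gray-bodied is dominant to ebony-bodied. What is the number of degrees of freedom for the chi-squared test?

A testcross of a heterozygote (Aa × aa) gives a 1:1 phenotypic ratio.
A goodness-of-fit test with 2 phenotype classes has df = 2 − 1 = 1.

1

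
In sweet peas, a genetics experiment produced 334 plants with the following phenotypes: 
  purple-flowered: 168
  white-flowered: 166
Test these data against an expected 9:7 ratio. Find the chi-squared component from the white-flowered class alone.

Under the 9:7 hypothesis (Σ ratio = 16, N = 334):
  purple-flowered: 334 × 9/16 = 187.875
  white-flowered: 334 × 7/16 = 146.125
Contribution of white-flowered: (166 − 146.125)² / 146.125 = 2.7033

2.703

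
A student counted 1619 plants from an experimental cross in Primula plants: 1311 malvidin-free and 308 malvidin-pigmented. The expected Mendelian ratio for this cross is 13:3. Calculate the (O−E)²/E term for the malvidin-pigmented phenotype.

0.065

The 13:3 ratio has 16 parts, so with N = 1619 the expected counts are:
  malvidin-free: 1619 × 13/16 = 1315.4375
  malvidin-pigmented: 1619 × 3/16 = 303.5625
Contribution of malvidin-pigmented: (308 − 303.5625)² / 303.5625 = 0.0649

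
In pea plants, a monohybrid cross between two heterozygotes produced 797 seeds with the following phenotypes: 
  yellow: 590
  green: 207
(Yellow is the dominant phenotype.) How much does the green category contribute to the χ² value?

0.301

For a monohybrid cross between heterozygotes with complete dominance, the expected phenotypic ratio is 3:1.
Total ratio parts = 4. Expected numbers out of 797:
  yellow: 797 × 3/4 = 597.75
  green: 797 × 1/4 = 199.25
Contribution of green: (207 − 199.25)² / 199.25 = 0.3014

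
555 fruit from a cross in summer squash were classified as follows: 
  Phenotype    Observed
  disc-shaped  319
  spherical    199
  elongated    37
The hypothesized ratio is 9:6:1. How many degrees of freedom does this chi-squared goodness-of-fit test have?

2

A goodness-of-fit test with 3 phenotype classes has df = 3 − 1 = 2.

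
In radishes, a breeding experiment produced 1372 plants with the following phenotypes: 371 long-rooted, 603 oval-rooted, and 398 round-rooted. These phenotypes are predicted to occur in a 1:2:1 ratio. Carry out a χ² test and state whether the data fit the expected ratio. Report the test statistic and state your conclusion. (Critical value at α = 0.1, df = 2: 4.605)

Under the 1:2:1 hypothesis (Σ ratio = 4, N = 1372):
  long-rooted: 1372 × 1/4 = 343
  oval-rooted: 1372 × 2/4 = 686
  round-rooted: 1372 × 1/4 = 343
χ² = Σ (O − E)² / E
  long-rooted: (371 − 343)² / 343 = 2.2857
  oval-rooted: (603 − 686)² / 686 = 10.0423
  round-rooted: (398 − 343)² / 343 = 8.8192
χ² = 2.2857 + 10.0423 + 8.8192 = 21.1472 ≈ 21.147
Degrees of freedom = 3 − 1 = 2; critical value at α = 0.1 is 4.605.
Since 21.147 > 4.605, we reject the null hypothesis — the data do not fit the 1:2:1 ratio.

21.147; not consistent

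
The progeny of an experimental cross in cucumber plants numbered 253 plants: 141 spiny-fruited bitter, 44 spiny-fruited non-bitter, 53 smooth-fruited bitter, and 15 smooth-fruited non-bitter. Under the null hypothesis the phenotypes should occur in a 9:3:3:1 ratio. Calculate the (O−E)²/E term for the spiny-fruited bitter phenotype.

0.012

Under the 9:3:3:1 hypothesis (Σ ratio = 16, N = 253):
  spiny-fruited bitter: 253 × 9/16 = 142.3125
  spiny-fruited non-bitter: 253 × 3/16 = 47.4375
  smooth-fruited bitter: 253 × 3/16 = 47.4375
  smooth-fruited non-bitter: 253 × 1/16 = 15.8125
Contribution of spiny-fruited bitter: (141 − 142.3125)² / 142.3125 = 0.0121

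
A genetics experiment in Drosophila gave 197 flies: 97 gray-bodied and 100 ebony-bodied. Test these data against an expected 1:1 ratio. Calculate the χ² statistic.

The 1:1 ratio has 2 parts, so with N = 197 the expected counts are:
  gray-bodied: 197 × 1/2 = 98.5
  ebony-bodied: 197 × 1/2 = 98.5
χ² = Σ (O − E)² / E
  gray-bodied: (97 − 98.5)² / 98.5 = 0.0228
  ebony-bodied: (100 − 98.5)² / 98.5 = 0.0228
χ² = 0.0228 + 0.0228 = 0.0456 ≈ 0.046

0.046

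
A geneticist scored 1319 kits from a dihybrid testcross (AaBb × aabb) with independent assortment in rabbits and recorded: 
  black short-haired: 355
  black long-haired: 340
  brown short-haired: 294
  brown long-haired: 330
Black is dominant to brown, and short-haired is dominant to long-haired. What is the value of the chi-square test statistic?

A dihybrid testcross with independent assortment gives a 1:1:1:1 ratio.
The 1:1:1:1 ratio has 4 parts, so with N = 1319 the expected counts are:
  black short-haired: 1319 × 1/4 = 329.75
  black long-haired: 1319 × 1/4 = 329.75
  brown short-haired: 1319 × 1/4 = 329.75
  brown long-haired: 1319 × 1/4 = 329.75
χ² = Σ (O − E)² / E
  black short-haired: (355 − 329.75)² / 329.75 = 1.9335
  black long-haired: (340 − 329.75)² / 329.75 = 0.3186
  brown short-haired: (294 − 329.75)² / 329.75 = 3.8759
  brown long-haired: (330 − 329.75)² / 329.75 = 0.0002
χ² = 1.9335 + 0.3186 + 3.8759 + 0.0002 = 6.1282 ≈ 6.128

6.128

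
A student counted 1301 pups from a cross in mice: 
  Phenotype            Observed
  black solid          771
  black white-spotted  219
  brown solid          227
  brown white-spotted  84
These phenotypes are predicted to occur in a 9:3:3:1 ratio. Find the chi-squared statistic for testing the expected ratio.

The 9:3:3:1 ratio has 16 parts, so with N = 1301 the expected counts are:
  black solid: 1301 × 9/16 = 731.8125
  black white-spotted: 1301 × 3/16 = 243.9375
  brown solid: 1301 × 3/16 = 243.9375
  brown white-spotted: 1301 × 1/16 = 81.3125
χ² = Σ (O − E)² / E
  black solid: (771 − 731.8125)² / 731.8125 = 2.0984
  black white-spotted: (219 − 243.9375)² / 243.9375 = 2.5493
  brown solid: (227 − 243.9375)² / 243.9375 = 1.1760
  brown white-spotted: (84 − 81.3125)² / 81.3125 = 0.0888
χ² = 2.0984 + 2.5493 + 1.1760 + 0.0888 = 5.9125 ≈ 5.913

5.913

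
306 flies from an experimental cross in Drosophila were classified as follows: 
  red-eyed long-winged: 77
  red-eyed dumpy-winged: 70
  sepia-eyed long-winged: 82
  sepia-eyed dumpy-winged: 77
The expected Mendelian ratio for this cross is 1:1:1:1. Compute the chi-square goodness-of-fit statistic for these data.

0.954

Expected counts for N = 306 under a 1:1:1:1 ratio (total parts = 4):
  red-eyed long-winged: 306 × 1/4 = 76.5
  red-eyed dumpy-winged: 306 × 1/4 = 76.5
  sepia-eyed long-winged: 306 × 1/4 = 76.5
  sepia-eyed dumpy-winged: 306 × 1/4 = 76.5
χ² = Σ (O − E)² / E
  red-eyed long-winged: (77 − 76.5)² / 76.5 = 0.0033
  red-eyed dumpy-winged: (70 − 76.5)² / 76.5 = 0.5523
  sepia-eyed long-winged: (82 − 76.5)² / 76.5 = 0.3954
  sepia-eyed dumpy-winged: (77 − 76.5)² / 76.5 = 0.0033
χ² = 0.0033 + 0.5523 + 0.3954 + 0.0033 = 0.9543 ≈ 0.954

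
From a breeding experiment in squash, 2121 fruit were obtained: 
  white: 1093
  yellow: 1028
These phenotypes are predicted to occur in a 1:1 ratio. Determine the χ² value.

1.992

Expected counts for N = 2121 under a 1:1 ratio (total parts = 2):
  white: 2121 × 1/2 = 1060.5
  yellow: 2121 × 1/2 = 1060.5
χ² = Σ (O − E)² / E
  white: (1093 − 1060.5)² / 1060.5 = 0.9960
  yellow: (1028 − 1060.5)² / 1060.5 = 0.9960
χ² = 0.9960 + 0.9960 = 1.992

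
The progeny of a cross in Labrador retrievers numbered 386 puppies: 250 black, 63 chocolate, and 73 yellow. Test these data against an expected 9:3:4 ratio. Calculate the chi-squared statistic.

Under the 9:3:4 hypothesis (Σ ratio = 16, N = 386):
  black: 386 × 9/16 = 217.125
  chocolate: 386 × 3/16 = 72.375
  yellow: 386 × 4/16 = 96.5
χ² = Σ (O − E)² / E
  black: (250 − 217.125)² / 217.125 = 4.9776
  chocolate: (63 − 72.375)² / 72.375 = 1.2144
  yellow: (73 − 96.5)² / 96.5 = 5.7228
χ² = 4.9776 + 1.2144 + 5.7228 = 11.9148 ≈ 11.915

11.915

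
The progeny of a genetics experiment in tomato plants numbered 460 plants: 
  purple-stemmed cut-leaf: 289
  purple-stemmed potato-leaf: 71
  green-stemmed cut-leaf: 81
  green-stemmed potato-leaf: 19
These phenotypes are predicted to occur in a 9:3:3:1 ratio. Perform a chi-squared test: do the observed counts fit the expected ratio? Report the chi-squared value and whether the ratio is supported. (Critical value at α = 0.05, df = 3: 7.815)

The 9:3:3:1 ratio has 16 parts, so with N = 460 the expected counts are:
  purple-stemmed cut-leaf: 460 × 9/16 = 258.75
  purple-stemmed potato-leaf: 460 × 3/16 = 86.25
  green-stemmed cut-leaf: 460 × 3/16 = 86.25
  green-stemmed potato-leaf: 460 × 1/16 = 28.75
χ² = Σ (O − E)² / E
  purple-stemmed cut-leaf: (289 − 258.75)² / 258.75 = 3.5365
  purple-stemmed potato-leaf: (71 − 86.25)² / 86.25 = 2.6964
  green-stemmed cut-leaf: (81 − 86.25)² / 86.25 = 0.3196
  green-stemmed potato-leaf: (19 − 28.75)² / 28.75 = 3.3065
χ² = 3.5365 + 2.6964 + 0.3196 + 3.3065 = 9.859
Degrees of freedom = 4 − 1 = 3; critical value at α = 0.05 is 7.815.
Since 9.859 > 7.815, we reject the null hypothesis — the data do not fit the 9:3:3:1 ratio.

9.859; not consistent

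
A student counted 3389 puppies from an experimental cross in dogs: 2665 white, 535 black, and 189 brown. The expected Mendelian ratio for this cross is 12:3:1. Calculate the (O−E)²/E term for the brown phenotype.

Total ratio parts = 16. Expected numbers out of 3389:
  white: 3389 × 12/16 = 2541.75
  black: 3389 × 3/16 = 635.4375
  brown: 3389 × 1/16 = 211.8125
Contribution of brown: (189 − 211.8125)² / 211.8125 = 2.4569

2.457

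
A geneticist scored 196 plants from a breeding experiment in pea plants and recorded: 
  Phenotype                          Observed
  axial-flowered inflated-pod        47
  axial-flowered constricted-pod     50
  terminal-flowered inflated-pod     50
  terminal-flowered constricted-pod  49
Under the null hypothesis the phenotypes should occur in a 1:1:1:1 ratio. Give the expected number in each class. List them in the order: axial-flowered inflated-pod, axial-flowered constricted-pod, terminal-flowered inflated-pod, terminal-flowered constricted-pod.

49, 49, 49, 49

The 1:1:1:1 ratio has 4 parts, so with N = 196 the expected counts are:
  axial-flowered inflated-pod: 196 × 1/4 = 49
  axial-flowered constricted-pod: 196 × 1/4 = 49
  terminal-flowered inflated-pod: 196 × 1/4 = 49
  terminal-flowered constricted-pod: 196 × 1/4 = 49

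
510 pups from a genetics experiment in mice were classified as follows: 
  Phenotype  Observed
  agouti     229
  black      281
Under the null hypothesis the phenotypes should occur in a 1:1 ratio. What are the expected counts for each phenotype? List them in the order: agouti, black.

Under the 1:1 hypothesis (Σ ratio = 2, N = 510):
  agouti: 510 × 1/2 = 255
  black: 510 × 1/2 = 255

255, 255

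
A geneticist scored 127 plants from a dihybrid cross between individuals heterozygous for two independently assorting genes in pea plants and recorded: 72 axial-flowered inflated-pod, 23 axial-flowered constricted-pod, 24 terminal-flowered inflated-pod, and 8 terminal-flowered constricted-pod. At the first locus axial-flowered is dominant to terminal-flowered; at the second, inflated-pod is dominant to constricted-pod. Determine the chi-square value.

0.034

A dihybrid F₂ with independent assortment and complete dominance at both loci gives a 9:3:3:1 phenotypic ratio.
Under the 9:3:3:1 hypothesis (Σ ratio = 16, N = 127):
  axial-flowered inflated-pod: 127 × 9/16 = 71.4375
  axial-flowered constricted-pod: 127 × 3/16 = 23.8125
  terminal-flowered inflated-pod: 127 × 3/16 = 23.8125
  terminal-flowered constricted-pod: 127 × 1/16 = 7.9375
χ² = Σ (O − E)² / E
  axial-flowered inflated-pod: (72 − 71.4375)² / 71.4375 = 0.0044
  axial-flowered constricted-pod: (23 − 23.8125)² / 23.8125 = 0.0277
  terminal-flowered inflated-pod: (24 − 23.8125)² / 23.8125 = 0.0015
  terminal-flowered constricted-pod: (8 − 7.9375)² / 7.9375 = 0.0005
χ² = 0.0044 + 0.0277 + 0.0015 + 0.0005 = 0.0341 ≈ 0.034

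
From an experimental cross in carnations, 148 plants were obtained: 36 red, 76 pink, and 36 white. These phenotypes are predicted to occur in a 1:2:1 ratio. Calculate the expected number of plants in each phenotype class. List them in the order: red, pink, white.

37, 74, 37

Total ratio parts = 4. Expected numbers out of 148:
  red: 148 × 1/4 = 37
  pink: 148 × 2/4 = 74
  white: 148 × 1/4 = 37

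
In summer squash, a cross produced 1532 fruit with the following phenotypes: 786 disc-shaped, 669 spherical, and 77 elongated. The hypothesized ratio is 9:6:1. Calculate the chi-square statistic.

25.875

Expected counts for N = 1532 under a 9:6:1 ratio (total parts = 16):
  disc-shaped: 1532 × 9/16 = 861.75
  spherical: 1532 × 6/16 = 574.5
  elongated: 1532 × 1/16 = 95.75
χ² = Σ (O − E)² / E
  disc-shaped: (786 − 861.75)² / 861.75 = 6.6586
  spherical: (669 − 574.5)² / 574.5 = 15.5444
  elongated: (77 − 95.75)² / 95.75 = 3.6717
χ² = 6.6586 + 15.5444 + 3.6717 = 25.8747 ≈ 25.875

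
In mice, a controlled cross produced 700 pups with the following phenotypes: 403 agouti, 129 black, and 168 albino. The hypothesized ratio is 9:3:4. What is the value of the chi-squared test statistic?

Expected counts for N = 700 under a 9:3:4 ratio (total parts = 16):
  agouti: 700 × 9/16 = 393.75
  black: 700 × 3/16 = 131.25
  albino: 700 × 4/16 = 175
χ² = Σ (O − E)² / E
  agouti: (403 − 393.75)² / 393.75 = 0.2173
  black: (129 − 131.25)² / 131.25 = 0.0386
  albino: (168 − 175)² / 175 = 0.2800
χ² = 0.2173 + 0.0386 + 0.2800 = 0.5359 ≈ 0.536

0.536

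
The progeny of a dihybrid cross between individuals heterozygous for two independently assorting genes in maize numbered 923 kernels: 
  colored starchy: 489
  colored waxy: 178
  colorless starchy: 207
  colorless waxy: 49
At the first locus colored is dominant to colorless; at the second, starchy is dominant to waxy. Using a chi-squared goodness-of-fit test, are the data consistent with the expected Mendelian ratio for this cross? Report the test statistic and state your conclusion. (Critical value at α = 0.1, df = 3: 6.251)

A dihybrid F₂ with independent assortment and complete dominance at both loci gives a 9:3:3:1 phenotypic ratio.
The 9:3:3:1 ratio has 16 parts, so with N = 923 the expected counts are:
  colored starchy: 923 × 9/16 = 519.1875
  colored waxy: 923 × 3/16 = 173.0625
  colorless starchy: 923 × 3/16 = 173.0625
  colorless waxy: 923 × 1/16 = 57.6875
χ² = Σ (O − E)² / E
  colored starchy: (489 − 519.1875)² / 519.1875 = 1.7552
  colored waxy: (178 − 173.0625)² / 173.0625 = 0.1409
  colorless starchy: (207 − 173.0625)² / 173.0625 = 6.6551
  colorless waxy: (49 − 57.6875)² / 57.6875 = 1.3083
χ² = 1.7552 + 0.1409 + 6.6551 + 1.3083 = 9.8595 ≈ 9.860
Degrees of freedom = 4 − 1 = 3; critical value at α = 0.1 is 6.251.
Since 9.860 > 6.251, we reject the null hypothesis — the data do not fit the 9:3:3:1 ratio.

9.860; not consistent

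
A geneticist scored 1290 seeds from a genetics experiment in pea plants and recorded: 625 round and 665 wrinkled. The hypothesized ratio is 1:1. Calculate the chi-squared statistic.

1.240

The 1:1 ratio has 2 parts, so with N = 1290 the expected counts are:
  round: 1290 × 1/2 = 645
  wrinkled: 1290 × 1/2 = 645
χ² = Σ (O − E)² / E
  round: (625 − 645)² / 645 = 0.6202
  wrinkled: (665 − 645)² / 645 = 0.6202
χ² = 0.6202 + 0.6202 = 1.2404 ≈ 1.240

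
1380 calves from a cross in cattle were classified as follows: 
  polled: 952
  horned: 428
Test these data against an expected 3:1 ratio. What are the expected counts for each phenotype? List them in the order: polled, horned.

The 3:1 ratio has 4 parts, so with N = 1380 the expected counts are:
  polled: 1380 × 3/4 = 1035
  horned: 1380 × 1/4 = 345

1035, 345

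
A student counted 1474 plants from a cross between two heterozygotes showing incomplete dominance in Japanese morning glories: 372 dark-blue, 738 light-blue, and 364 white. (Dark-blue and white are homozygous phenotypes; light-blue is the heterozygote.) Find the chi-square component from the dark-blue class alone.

With incomplete dominance, a heterozygote × heterozygote cross gives a 1:2:1 phenotypic ratio.
Total ratio parts = 4. Expected numbers out of 1474:
  dark-blue: 1474 × 1/4 = 368.5
  light-blue: 1474 × 2/4 = 737
  white: 1474 × 1/4 = 368.5
Contribution of dark-blue: (372 − 368.5)² / 368.5 = 0.0332

0.033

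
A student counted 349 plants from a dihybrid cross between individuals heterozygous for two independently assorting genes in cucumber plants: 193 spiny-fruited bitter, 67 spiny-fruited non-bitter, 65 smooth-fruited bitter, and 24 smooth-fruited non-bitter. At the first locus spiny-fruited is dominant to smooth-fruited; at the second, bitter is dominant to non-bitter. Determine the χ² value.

A dihybrid F₂ with independent assortment and complete dominance at both loci gives a 9:3:3:1 phenotypic ratio.
Expected counts for N = 349 under a 9:3:3:1 ratio (total parts = 16):
  spiny-fruited bitter: 349 × 9/16 = 196.3125
  spiny-fruited non-bitter: 349 × 3/16 = 65.4375
  smooth-fruited bitter: 349 × 3/16 = 65.4375
  smooth-fruited non-bitter: 349 × 1/16 = 21.8125
χ² = Σ (O − E)² / E
  spiny-fruited bitter: (193 − 196.3125)² / 196.3125 = 0.0559
  spiny-fruited non-bitter: (67 − 65.4375)² / 65.4375 = 0.0373
  smooth-fruited bitter: (65 − 65.4375)² / 65.4375 = 0.0029
  smooth-fruited non-bitter: (24 − 21.8125)² / 21.8125 = 0.2194
χ² = 0.0559 + 0.0373 + 0.0029 + 0.2194 = 0.3155 ≈ 0.316

0.316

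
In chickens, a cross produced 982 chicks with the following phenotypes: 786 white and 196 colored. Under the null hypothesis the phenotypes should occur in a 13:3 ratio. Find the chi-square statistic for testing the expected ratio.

Under the 13:3 hypothesis (Σ ratio = 16, N = 982):
  white: 982 × 13/16 = 797.875
  colored: 982 × 3/16 = 184.125
χ² = Σ (O − E)² / E
  white: (786 − 797.875)² / 797.875 = 0.1767
  colored: (196 − 184.125)² / 184.125 = 0.7659
χ² = 0.1767 + 0.7659 = 0.9426 ≈ 0.943

0.943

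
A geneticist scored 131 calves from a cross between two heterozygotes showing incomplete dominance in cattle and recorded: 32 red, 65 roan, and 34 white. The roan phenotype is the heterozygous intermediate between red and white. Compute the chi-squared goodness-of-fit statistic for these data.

0.069

With incomplete dominance, a heterozygote × heterozygote cross gives a 1:2:1 phenotypic ratio.
Total ratio parts = 4. Expected numbers out of 131:
  red: 131 × 1/4 = 32.75
  roan: 131 × 2/4 = 65.5
  white: 131 × 1/4 = 32.75
χ² = Σ (O − E)² / E
  red: (32 − 32.75)² / 32.75 = 0.0172
  roan: (65 − 65.5)² / 65.5 = 0.0038
  white: (34 − 32.75)² / 32.75 = 0.0477
χ² = 0.0172 + 0.0038 + 0.0477 = 0.0687 ≈ 0.069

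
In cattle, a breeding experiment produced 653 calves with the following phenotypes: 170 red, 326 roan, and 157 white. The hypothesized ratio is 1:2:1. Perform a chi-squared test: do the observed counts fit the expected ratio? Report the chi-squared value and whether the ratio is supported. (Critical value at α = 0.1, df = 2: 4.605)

0.519; consistent

Under the 1:2:1 hypothesis (Σ ratio = 4, N = 653):
  red: 653 × 1/4 = 163.25
  roan: 653 × 2/4 = 326.5
  white: 653 × 1/4 = 163.25
χ² = Σ (O − E)² / E
  red: (170 − 163.25)² / 163.25 = 0.2791
  roan: (326 − 326.5)² / 326.5 = 0.0008
  white: (157 − 163.25)² / 163.25 = 0.2393
χ² = 0.2791 + 0.0008 + 0.2393 = 0.5192 ≈ 0.519
Degrees of freedom = 3 − 1 = 2; critical value at α = 0.1 is 4.605.
Since 0.519 < 4.605, we fail to reject the null hypothesis — the data are consistent with the 1:2:1 ratio.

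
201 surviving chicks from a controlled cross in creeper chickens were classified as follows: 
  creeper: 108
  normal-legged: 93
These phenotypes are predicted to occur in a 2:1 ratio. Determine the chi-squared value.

Expected counts for N = 201 under a 2:1 ratio (total parts = 3):
  creeper: 201 × 2/3 = 134
  normal-legged: 201 × 1/3 = 67
χ² = Σ (O − E)² / E
  creeper: (108 − 134)² / 134 = 5.0448
  normal-legged: (93 − 67)² / 67 = 10.0896
χ² = 5.0448 + 10.0896 = 15.1344 ≈ 15.134

15.134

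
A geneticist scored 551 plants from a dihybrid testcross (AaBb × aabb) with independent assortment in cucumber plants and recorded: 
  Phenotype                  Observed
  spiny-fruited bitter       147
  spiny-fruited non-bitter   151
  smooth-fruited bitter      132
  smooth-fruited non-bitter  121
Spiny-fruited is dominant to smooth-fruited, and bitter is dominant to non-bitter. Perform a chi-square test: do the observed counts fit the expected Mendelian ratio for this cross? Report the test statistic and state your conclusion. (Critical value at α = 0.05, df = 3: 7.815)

A dihybrid testcross with independent assortment gives a 1:1:1:1 ratio.
Expected counts for N = 551 under a 1:1:1:1 ratio (total parts = 4):
  spiny-fruited bitter: 551 × 1/4 = 137.75
  spiny-fruited non-bitter: 551 × 1/4 = 137.75
  smooth-fruited bitter: 551 × 1/4 = 137.75
  smooth-fruited non-bitter: 551 × 1/4 = 137.75
χ² = Σ (O − E)² / E
  spiny-fruited bitter: (147 − 137.75)² / 137.75 = 0.6211
  spiny-fruited non-bitter: (151 − 137.75)² / 137.75 = 1.2745
  smooth-fruited bitter: (132 − 137.75)² / 137.75 = 0.2400
  smooth-fruited non-bitter: (121 − 137.75)² / 137.75 = 2.0368
χ² = 0.6211 + 1.2745 + 0.2400 + 2.0368 = 4.1724 ≈ 4.172
Degrees of freedom = 4 − 1 = 3; critical value at α = 0.05 is 7.815.
Since 4.172 < 7.815, we fail to reject the null hypothesis — the data are consistent with the 1:1:1:1 ratio.

4.172; consistent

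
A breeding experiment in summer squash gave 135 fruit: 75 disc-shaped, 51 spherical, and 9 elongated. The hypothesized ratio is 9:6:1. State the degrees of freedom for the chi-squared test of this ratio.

2

A goodness-of-fit test with 3 phenotype classes has df = 3 − 1 = 2.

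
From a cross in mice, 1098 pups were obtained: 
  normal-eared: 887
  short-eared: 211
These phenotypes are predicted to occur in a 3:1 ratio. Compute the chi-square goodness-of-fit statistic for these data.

19.586

Under the 3:1 hypothesis (Σ ratio = 4, N = 1098):
  normal-eared: 1098 × 3/4 = 823.5
  short-eared: 1098 × 1/4 = 274.5
χ² = Σ (O − E)² / E
  normal-eared: (887 − 823.5)² / 823.5 = 4.8965
  short-eared: (211 − 274.5)² / 274.5 = 14.6894
χ² = 4.8965 + 14.6894 = 19.5859 ≈ 19.586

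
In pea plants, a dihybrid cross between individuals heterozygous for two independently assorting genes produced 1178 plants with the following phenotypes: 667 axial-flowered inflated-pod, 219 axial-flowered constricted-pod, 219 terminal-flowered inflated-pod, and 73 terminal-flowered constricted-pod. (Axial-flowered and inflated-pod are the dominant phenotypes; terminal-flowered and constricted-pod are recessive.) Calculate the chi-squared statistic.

A dihybrid F₂ with independent assortment and complete dominance at both loci gives a 9:3:3:1 phenotypic ratio.
Total ratio parts = 16. Expected numbers out of 1178:
  axial-flowered inflated-pod: 1178 × 9/16 = 662.625
  axial-flowered constricted-pod: 1178 × 3/16 = 220.875
  terminal-flowered inflated-pod: 1178 × 3/16 = 220.875
  terminal-flowered constricted-pod: 1178 × 1/16 = 73.625
χ² = Σ (O − E)² / E
  axial-flowered inflated-pod: (667 − 662.625)² / 662.625 = 0.0289
  axial-flowered constricted-pod: (219 − 220.875)² / 220.875 = 0.0159
  terminal-flowered inflated-pod: (219 − 220.875)² / 220.875 = 0.0159
  terminal-flowered constricted-pod: (73 − 73.625)² / 73.625 = 0.0053
χ² = 0.0289 + 0.0159 + 0.0159 + 0.0053 = 0.066

0.066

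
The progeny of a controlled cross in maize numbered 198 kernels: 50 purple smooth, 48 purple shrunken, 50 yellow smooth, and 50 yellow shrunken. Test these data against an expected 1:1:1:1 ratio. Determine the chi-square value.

Under the 1:1:1:1 hypothesis (Σ ratio = 4, N = 198):
  purple smooth: 198 × 1/4 = 49.5
  purple shrunken: 198 × 1/4 = 49.5
  yellow smooth: 198 × 1/4 = 49.5
  yellow shrunken: 198 × 1/4 = 49.5
χ² = Σ (O − E)² / E
  purple smooth: (50 − 49.5)² / 49.5 = 0.0051
  purple shrunken: (48 − 49.5)² / 49.5 = 0.0455
  yellow smooth: (50 − 49.5)² / 49.5 = 0.0051
  yellow shrunken: (50 − 49.5)² / 49.5 = 0.0051
χ² = 0.0051 + 0.0455 + 0.0051 + 0.0051 = 0.0608 ≈ 0.061

0.061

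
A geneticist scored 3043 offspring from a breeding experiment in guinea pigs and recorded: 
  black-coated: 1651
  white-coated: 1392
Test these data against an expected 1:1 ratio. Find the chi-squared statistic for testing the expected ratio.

22.044

Expected counts for N = 3043 under a 1:1 ratio (total parts = 2):
  black-coated: 3043 × 1/2 = 1521.5
  white-coated: 3043 × 1/2 = 1521.5
χ² = Σ (O − E)² / E
  black-coated: (1651 − 1521.5)² / 1521.5 = 11.0222
  white-coated: (1392 − 1521.5)² / 1521.5 = 11.0222
χ² = 11.0222 + 11.0222 = 22.0444 ≈ 22.044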